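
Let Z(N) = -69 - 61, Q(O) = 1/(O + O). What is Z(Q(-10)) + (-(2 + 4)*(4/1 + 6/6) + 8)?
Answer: -152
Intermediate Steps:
Q(O) = 1/(2*O)
Z(N) = -130
Z(Q(-10)) + (-(2 + 4)*(4/1 + 6/6) + 8) = -130 + (-(2 + 4)*(4/1 + 6/6) + 8) = -130 + (-6*(4*1 + 6*(⅙)) + 8) = -130 + (-6*(4 + 1) + 8) = -130 + (-6*5 + 8) = -130 + (-1*30 + 8) = -130 + (-30 + 8) = -130 - 22 = -152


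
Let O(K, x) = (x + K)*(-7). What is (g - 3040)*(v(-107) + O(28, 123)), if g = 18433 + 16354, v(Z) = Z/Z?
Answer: -33524832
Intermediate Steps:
O(K, x) = -7*K - 7*x (O(K, x) = (K + x)*(-7) = -7*K - 7*x)
v(Z) = 1
g = 34787
(g - 3040)*(v(-107) + O(28, 123)) = (34787 - 3040)*(1 + (-7*28 - 7*123)) = 31747*(1 + (-196 - 861)) = 31747*(1 - 1057) = 31747*(-1056) = -33524832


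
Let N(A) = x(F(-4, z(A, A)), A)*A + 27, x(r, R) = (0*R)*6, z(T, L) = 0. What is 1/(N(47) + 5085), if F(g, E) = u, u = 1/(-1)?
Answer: 1/5112 ≈ 0.00019562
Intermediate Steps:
u = -1 (u = 1*(-1) = -1)
F(g, E) = -1
x(r, R) = 0 (x(r, R) = 0*6 = 0)
N(A) = 27 (N(A) = 0*A + 27 = 0 + 27 = 27)
1/(N(47) + 5085) = 1/(27 + 5085) = 1/5112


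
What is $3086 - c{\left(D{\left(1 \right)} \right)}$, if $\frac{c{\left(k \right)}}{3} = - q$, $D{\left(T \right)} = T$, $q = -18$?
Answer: $3032$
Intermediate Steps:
$c{\left(k \right)} = 54$ ($c{\left(k \right)} = 3 \left(\left(-1\right) \left(-18\right)\right) = 3 \cdot 18 = 54$)
$3086 - c{\left(D{\left(1 \right)} \right)} = 3086 - 54 = 3032$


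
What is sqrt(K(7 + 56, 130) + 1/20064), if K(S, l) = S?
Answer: sqrt(1585097382)/5016 ≈ 7.9373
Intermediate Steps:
sqrt(K(7 + 56, 130) + 1/20064) = sqrt((7 + 56) + 1/20064) = sqrt(63 + 1/20064) = sqrt(1264033/20064) = sqrt(1585097382)/5016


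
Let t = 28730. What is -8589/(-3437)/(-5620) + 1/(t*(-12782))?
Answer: -5632376458/12666664275265 ≈ -0.00044466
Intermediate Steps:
-8589/(-3437)/(-5620) + 1/(t*(-12782)) = -8589/(-3437)/(-5620) + 1/(28730*(-12782)) = -8589*(-1/3437)*(-1/5620) + (1/28730)*(-1/12782) = (1227/491)*(-1/5620) - 1/367226860 = -1227/2759420 - 1/367226860 = -5632376458/12666664275265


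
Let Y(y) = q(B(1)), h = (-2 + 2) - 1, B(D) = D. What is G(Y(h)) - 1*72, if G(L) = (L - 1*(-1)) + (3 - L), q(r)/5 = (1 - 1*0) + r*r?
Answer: -68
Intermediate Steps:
h = -1 (h = 0 - 1 = -1)
q(r) = 5 + 5*r² (q(r) = 5*((1 - 1*0) + r*r) = 5*((1 + 0) + r²) = 5*(1 + r²) = 5 + 5*r²)
Y(y) = 10 (Y(y) = 5 + 5*1² = 5 + 5*1 = 5 + 5 = 10)
G(L) = 4 (G(L) = (L + 1) + (3 - L) = (1 + L) + (3 - L) = 4)
G(Y(h)) - 1*72 = 4 - 1*72 = 4 - 72 = -68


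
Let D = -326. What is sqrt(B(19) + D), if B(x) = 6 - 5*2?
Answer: I*sqrt(330) ≈ 18.166*I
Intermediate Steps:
B(x) = -4 (B(x) = 6 - 10 = -4)
sqrt(B(19) + D) = sqrt(-4 - 326) = sqrt(-330) = I*sqrt(330)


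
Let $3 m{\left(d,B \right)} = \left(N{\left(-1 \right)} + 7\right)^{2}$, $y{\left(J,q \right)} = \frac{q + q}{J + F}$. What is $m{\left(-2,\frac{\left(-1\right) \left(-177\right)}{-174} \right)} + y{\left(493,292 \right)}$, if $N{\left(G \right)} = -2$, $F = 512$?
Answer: $\frac{8959}{1005} \approx 8.9144$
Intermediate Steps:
$y{\left(J,q \right)} = \frac{2 q}{512 + J}$ ($y{\left(J,q \right)} = \frac{q + q}{J + 512} = \frac{2 q}{512 + J}$)
$m{\left(d,B \right)} = \frac{25}{3}$ ($m{\left(d,B \right)} = \frac{\left(-2 + 7\right)^{2}}{3} = \frac{5^{2}}{3} = \frac{1}{3} \cdot 25 = \frac{25}{3}$)
$m{\left(-2,\frac{\left(-1\right) \left(-177\right)}{-174} \right)} + y{\left(493,292 \right)} = \frac{25}{3} + 2 \cdot 292 \frac{1}{512 + 493} = \frac{25}{3} + 2 \cdot 292 \cdot \frac{1}{1005} = \frac{25}{3} + \frac{584}{1005} = \frac{8959}{1005}$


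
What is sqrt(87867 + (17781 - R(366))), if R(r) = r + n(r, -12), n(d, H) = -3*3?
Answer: 3*sqrt(11699) ≈ 324.49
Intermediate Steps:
n(d, H) = -9
R(r) = -9 + r (R(r) = r - 9 = -9 + r)
sqrt(87867 + (17781 - R(366))) = sqrt(87867 + (17781 - (-9 + 366))) = sqrt(87867 + (17781 - 1*357)) = sqrt(87867 + (17781 - 357)) = sqrt(87867 + 17424) = sqrt(105291) = 3*sqrt(11699)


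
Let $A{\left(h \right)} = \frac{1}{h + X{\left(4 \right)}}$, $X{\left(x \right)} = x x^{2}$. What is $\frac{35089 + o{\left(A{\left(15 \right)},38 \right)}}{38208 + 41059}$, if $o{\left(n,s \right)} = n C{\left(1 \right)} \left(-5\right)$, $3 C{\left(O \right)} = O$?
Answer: $\frac{8316088}{18786279} \approx 0.44267$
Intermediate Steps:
$X{\left(x \right)} = x^{3}$
$C{\left(O \right)} = \frac{O}{3}$
$A{\left(h \right)} = \frac{1}{64 + h}$ ($A{\left(h \right)} = \frac{1}{h + 4^{3}} = \frac{1}{h + 64} = \frac{1}{64 + h}$)
$o{\left(n,s \right)} = - \frac{5 n}{3}$ ($o{\left(n,s \right)} = n \frac{1}{3} \cdot 1 \left(-5\right) = n \frac{1}{3} \left(-5\right) = \frac{n}{3} \left(-5\right) = - \frac{5 n}{3}$)
$\frac{35089 + o{\left(A{\left(15 \right)},38 \right)}}{38208 + 41059} = \frac{35089 - \frac{5}{3 \left(64 + 15\right)}}{38208 + 41059} = \frac{35089 - \frac{5}{3 \cdot 79}}{79267} = \left(35089 - \frac{5}{237}\right) \frac{1}{79267} = \frac{8316088}{237} \cdot \frac{1}{79267} = \frac{8316088}{18786279}$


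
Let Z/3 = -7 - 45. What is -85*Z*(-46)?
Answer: -609960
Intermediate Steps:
Z = -156 (Z = 3*(-7 - 45) = 3*(-52) = -156)
-85*Z*(-46) = -85*(-156)*(-46) = 13260*(-46) = -609960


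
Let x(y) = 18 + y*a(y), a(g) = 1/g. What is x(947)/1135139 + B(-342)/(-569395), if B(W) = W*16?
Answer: 6222299113/646342470905 ≈ 0.0096269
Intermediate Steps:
B(W) = 16*W
x(y) = 19 (x(y) = 18 + y/y = 18 + 1 = 19)
x(947)/1135139 + B(-342)/(-569395) = 19/1135139 + (16*(-342))/(-569395) = 19*(1/1135139) - 5472*(-1/569395) = 19/1135139 + 5472/569395 = 6222299113/646342470905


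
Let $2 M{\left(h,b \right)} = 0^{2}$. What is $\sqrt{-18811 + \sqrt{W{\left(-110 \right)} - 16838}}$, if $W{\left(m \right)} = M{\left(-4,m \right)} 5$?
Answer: $\sqrt{-18811 + i \sqrt{16838}} \approx 0.4731 + 137.15 i$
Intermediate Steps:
$M{\left(h,b \right)} = 0$ ($M{\left(h,b \right)} = \frac{0^{2}}{2} = \frac{1}{2} \cdot 0 = 0$)
$W{\left(m \right)} = 0$ ($W{\left(m \right)} = 0 \cdot 5 = 0$)
$\sqrt{-18811 + \sqrt{W{\left(-110 \right)} - 16838}} = \sqrt{-18811 + \sqrt{0 - 16838}} = \sqrt{-18811 + \sqrt{-16838}} = \sqrt{-18811 + i \sqrt{16838}}$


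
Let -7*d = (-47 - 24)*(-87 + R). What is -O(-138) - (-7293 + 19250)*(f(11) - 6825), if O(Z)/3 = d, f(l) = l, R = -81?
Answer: 81480110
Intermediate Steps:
d = -1704 (d = -(-47 - 24)*(-87 - 81)/7 = -(-71)*(-168)/7 = -⅐*11928 = -1704)
O(Z) = -5112 (O(Z) = 3*(-1704) = -5112)
-O(-138) - (-7293 + 19250)*(f(11) - 6825) = -1*(-5112) - (-7293 + 19250)*(11 - 6825) = 5112 - 11957*(-6814) = 5112 - 1*(-81474998) = 5112 + 81474998 = 81480110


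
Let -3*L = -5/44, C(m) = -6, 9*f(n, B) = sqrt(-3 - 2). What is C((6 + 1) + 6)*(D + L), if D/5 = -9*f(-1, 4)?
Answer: -5/22 + 30*I*sqrt(5) ≈ -0.22727 + 67.082*I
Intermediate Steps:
f(n, B) = I*sqrt(5)/9 (f(n, B) = sqrt(-3 - 2)/9 = sqrt(-5)/9 = (I*sqrt(5))/9 = I*sqrt(5)/9)
D = -5*I*sqrt(5) (D = 5*(-I*sqrt(5)) = -5*I*sqrt(5) ≈ -11.18*I)
L = 5/132 (L = -(-5)/(3*44) = -1/3*(-5/44) = 5/132 ≈ 0.037879)
C((6 + 1) + 6)*(D + L) = -6*(-5*I*sqrt(5) + 5/132) = -6*(5/132 - 5*I*sqrt(5)) = -5/22 + 30*I*sqrt(5)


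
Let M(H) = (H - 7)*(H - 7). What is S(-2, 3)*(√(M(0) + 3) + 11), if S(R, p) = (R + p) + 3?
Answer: 44 + 8*√13 ≈ 72.844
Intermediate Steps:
S(R, p) = 3 + R + p
M(H) = (-7 + H)² (M(H) = (-7 + H)*(-7 + H) = (-7 + H)²)
S(-2, 3)*(√(M(0) + 3) + 11) = (3 - 2 + 3)*(√((-7 + 0)² + 3) + 11) = 4*(√((-7)² + 3) + 11) = 4*(√(49 + 3) + 11) = 4*(√52 + 11) = 4*(2*√13 + 11) = 4*(11 + 2*√13) = 44 + 8*√13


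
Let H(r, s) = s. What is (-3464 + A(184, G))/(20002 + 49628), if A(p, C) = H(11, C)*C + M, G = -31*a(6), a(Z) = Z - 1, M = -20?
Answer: 6847/23210 ≈ 0.29500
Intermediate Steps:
a(Z) = -1 + Z
G = -155 (G = -31*(-1 + 6) = -31*5 = -155)
A(p, C) = -20 + C**2 (A(p, C) = C*C - 20 = C**2 - 20 = -20 + C**2)
(-3464 + A(184, G))/(20002 + 49628) = (-3464 + (-20 + (-155)**2))/(20002 + 49628) = (-3464 + (-20 + 24025))/69630 = (-3464 + 24005)*(1/69630) = 20541*(1/69630) = 6847/23210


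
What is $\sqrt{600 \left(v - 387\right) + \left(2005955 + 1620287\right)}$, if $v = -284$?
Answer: $\sqrt{3223642} \approx 1795.5$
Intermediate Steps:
$\sqrt{600 \left(v - 387\right) + \left(2005955 + 1620287\right)} = \sqrt{600 \left(-284 - 387\right) + \left(2005955 + 1620287\right)} = \sqrt{600 \left(-671\right) + 3626242} = \sqrt{-402600 + 3626242} = \sqrt{3223642}$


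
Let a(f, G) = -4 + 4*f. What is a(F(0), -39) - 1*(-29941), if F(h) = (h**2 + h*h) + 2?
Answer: 29945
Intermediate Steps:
F(h) = 2 + 2*h**2 (F(h) = (h**2 + h**2) + 2 = 2*h**2 + 2 = 2 + 2*h**2)
a(F(0), -39) - 1*(-29941) = (-4 + 4*(2 + 2*0**2)) - 1*(-29941) = (-4 + 4*(2 + 2*0)) + 29941 = (-4 + 4*(2 + 0)) + 29941 = (-4 + 4*2) + 29941 = (-4 + 8) + 29941 = 4 + 29941 = 29945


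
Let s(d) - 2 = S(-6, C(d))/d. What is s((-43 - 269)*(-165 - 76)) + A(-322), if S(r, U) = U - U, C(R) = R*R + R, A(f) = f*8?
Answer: -2574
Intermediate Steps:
A(f) = 8*f
C(R) = R + R² (C(R) = R² + R = R + R²)
S(r, U) = 0
s(d) = 2 (s(d) = 2 + 0/d = 2 + 0 = 2)
s((-43 - 269)*(-165 - 76)) + A(-322) = 2 + 8*(-322) = 2 - 2576 = -2574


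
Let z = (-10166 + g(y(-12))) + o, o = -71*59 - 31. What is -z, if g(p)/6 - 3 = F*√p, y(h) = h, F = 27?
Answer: 14368 - 324*I*√3 ≈ 14368.0 - 561.18*I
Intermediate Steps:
g(p) = 18 + 162*√p (g(p) = 18 + 6*(27*√p) = 18 + 162*√p)
o = -4220 (o = -4189 - 31 = -4220)
z = -14368 + 324*I*√3 (z = (-10166 + (18 + 162*√(-12))) - 4220 = (-10166 + (18 + 162*(2*I*√3))) - 4220 = (-10166 + (18 + 324*I*√3)) - 4220 = (-10148 + 324*I*√3) - 4220 = -14368 + 324*I*√3 ≈ -14368.0 + 561.18*I)
-z = -(-14368 + 324*I*√3) = 14368 - 324*I*√3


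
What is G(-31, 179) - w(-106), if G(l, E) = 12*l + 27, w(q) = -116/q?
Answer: -18343/53 ≈ -346.09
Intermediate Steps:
G(l, E) = 27 + 12*l
G(-31, 179) - w(-106) = (27 + 12*(-31)) - (-116)/(-106) = (27 - 372) - (-116)*(-1)/106 = -345 - 1*58/53 = -345 - 58/53 = -18343/53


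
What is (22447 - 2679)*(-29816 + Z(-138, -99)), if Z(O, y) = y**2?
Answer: -395656520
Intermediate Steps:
(22447 - 2679)*(-29816 + Z(-138, -99)) = (22447 - 2679)*(-29816 + (-99)**2) = 19768*(-29816 + 9801) = 19768*(-20015) = -395656520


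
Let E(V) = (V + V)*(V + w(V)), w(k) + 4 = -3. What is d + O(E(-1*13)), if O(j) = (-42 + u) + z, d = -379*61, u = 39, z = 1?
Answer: -23121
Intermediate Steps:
w(k) = -7 (w(k) = -4 - 3 = -7)
d = -23119
E(V) = 2*V*(-7 + V) (E(V) = (V + V)*(V - 7) = (2*V)*(-7 + V) = 2*V*(-7 + V))
O(j) = -2 (O(j) = (-42 + 39) + 1 = -3 + 1 = -2)
d + O(E(-1*13)) = -23119 - 2 = -23121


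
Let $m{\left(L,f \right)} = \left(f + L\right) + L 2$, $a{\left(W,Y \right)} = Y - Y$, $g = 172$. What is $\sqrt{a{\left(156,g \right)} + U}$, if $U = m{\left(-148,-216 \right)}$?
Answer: $2 i \sqrt{165} \approx 25.69 i$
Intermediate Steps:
$a{\left(W,Y \right)} = 0$
$m{\left(L,f \right)} = f + 3 L$ ($m{\left(L,f \right)} = \left(L + f\right) + 2 L = f + 3 L$)
$U = -660$ ($U = -216 + 3 \left(-148\right) = -216 - 444 = -660$)
$\sqrt{a{\left(156,g \right)} + U} = \sqrt{0 - 660} = \sqrt{-660} = 2 i \sqrt{165}$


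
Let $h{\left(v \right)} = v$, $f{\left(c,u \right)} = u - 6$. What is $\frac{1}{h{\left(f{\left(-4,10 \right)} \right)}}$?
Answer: $\frac{1}{4} \approx 0.25$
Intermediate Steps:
$f{\left(c,u \right)} = -6 + u$
$\frac{1}{h{\left(f{\left(-4,10 \right)} \right)}} = \frac{1}{-6 + 10} = \frac{1}{4}$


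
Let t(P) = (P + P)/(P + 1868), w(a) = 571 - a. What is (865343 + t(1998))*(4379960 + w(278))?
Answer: 7326893070094301/1933 ≈ 3.7904e+12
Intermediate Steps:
t(P) = 2*P/(1868 + P) (t(P) = (2*P)/(1868 + P) = 2*P/(1868 + P))
(865343 + t(1998))*(4379960 + w(278)) = (865343 + 2*1998/(1868 + 1998))*(4379960 + (571 - 1*278)) = (865343 + 2*1998/3866)*(4379960 + (571 - 278)) = (865343 + 2*1998*(1/3866))*(4379960 + 293) = (865343 + 1998/1933)*4380253 = (1672710017/1933)*4380253 = 7326893070094301/1933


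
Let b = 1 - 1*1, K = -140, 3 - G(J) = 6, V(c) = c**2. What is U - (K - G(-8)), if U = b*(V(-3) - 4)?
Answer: 137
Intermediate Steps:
G(J) = -3 (G(J) = 3 - 1*6 = 3 - 6 = -3)
b = 0 (b = 1 - 1 = 0)
U = 0 (U = 0*((-3)**2 - 4) = 0*(9 - 4) = 0*5 = 0)
U - (K - G(-8)) = 0 - (-140 - 1*(-3)) = 0 - (-140 + 3) = 0 - 1*(-137) = 0 + 137 = 137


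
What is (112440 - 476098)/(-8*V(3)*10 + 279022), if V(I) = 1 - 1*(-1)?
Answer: -181829/139431 ≈ -1.3041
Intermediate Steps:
V(I) = 2 (V(I) = 1 + 1 = 2)
(112440 - 476098)/(-8*V(3)*10 + 279022) = (112440 - 476098)/(-8*2*10 + 279022) = -363658/(-16*10 + 279022) = -363658/(-160 + 279022) = -363658/278862 = -363658*1/278862 = -181829/139431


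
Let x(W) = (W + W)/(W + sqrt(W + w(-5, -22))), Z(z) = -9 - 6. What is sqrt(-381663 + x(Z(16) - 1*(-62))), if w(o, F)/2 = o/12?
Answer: sqrt(-107628402 - 381663*sqrt(1662))/sqrt(282 + sqrt(1662)) ≈ 617.79*I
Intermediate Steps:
Z(z) = -15
w(o, F) = o/6 (w(o, F) = 2*(o/12) = o/6)
x(W) = 2*W/(W + sqrt(-5/6 + W)) (x(W) = (W + W)/(W + sqrt(W + (1/6)*(-5))) = (2*W)/(W + sqrt(W - 5/6)) = (2*W)/(W + sqrt(-5/6 + W)) = 2*W/(W + sqrt(-5/6 + W)))
sqrt(-381663 + x(Z(16) - 1*(-62))) = sqrt(-381663 + 12*(-15 - 1*(-62))/(6*(-15 - 1*(-62)) + sqrt(6)*sqrt(-5 + 6*(-15 - 1*(-62))))) = sqrt(-381663 + 12*(-15 + 62)/(6*(-15 + 62) + sqrt(6)*sqrt(-5 + 6*(-15 + 62)))) = sqrt(-381663 + 12*47/(6*47 + sqrt(6)*sqrt(-5 + 6*47))) = sqrt(-381663 + 12*47/(282 + sqrt(6)*sqrt(-5 + 282))) = sqrt(-381663 + 12*47/(282 + sqrt(6)*sqrt(277))) = sqrt(-381663 + 12*47/(282 + sqrt(1662))) = sqrt(-381663 + 564/(282 + sqrt(1662)))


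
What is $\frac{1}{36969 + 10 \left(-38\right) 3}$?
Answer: $\frac{1}{35829} \approx 2.791 \cdot 10^{-5}$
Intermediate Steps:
$\frac{1}{36969 + 10 \left(-38\right) 3} = \frac{1}{36969 - 1140} = \frac{1}{35829}$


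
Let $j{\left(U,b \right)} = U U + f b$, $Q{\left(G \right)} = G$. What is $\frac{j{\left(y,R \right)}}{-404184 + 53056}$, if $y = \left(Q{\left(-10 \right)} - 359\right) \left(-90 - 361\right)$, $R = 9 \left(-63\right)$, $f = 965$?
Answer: $- \frac{13847368203}{175564} \approx -78874.0$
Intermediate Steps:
$R = -567$
$y = 166419$ ($y = \left(-10 - 359\right) \left(-90 - 361\right) = \left(-369\right) \left(-451\right) = 166419$)
$j{\left(U,b \right)} = U^{2} + 965 b$ ($j{\left(U,b \right)} = U U + 965 b = U^{2} + 965 b$)
$\frac{j{\left(y,R \right)}}{-404184 + 53056} = \frac{166419^{2} + 965 \left(-567\right)}{-404184 + 53056} = \frac{27695283561 - 547155}{-351128} = 27694736406 \left(- \frac{1}{351128}\right) = - \frac{13847368203}{175564}$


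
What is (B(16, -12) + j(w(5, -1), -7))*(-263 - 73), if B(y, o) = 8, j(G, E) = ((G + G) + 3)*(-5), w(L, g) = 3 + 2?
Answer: 19152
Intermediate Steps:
w(L, g) = 5
j(G, E) = -15 - 10*G (j(G, E) = (2*G + 3)*(-5) = (3 + 2*G)*(-5) = -15 - 10*G)
(B(16, -12) + j(w(5, -1), -7))*(-263 - 73) = (8 + (-15 - 10*5))*(-263 - 73) = (8 + (-15 - 50))*(-336) = (8 - 65)*(-336) = -57*(-336) = 19152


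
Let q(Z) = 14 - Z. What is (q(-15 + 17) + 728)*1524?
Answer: 1127760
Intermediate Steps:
(q(-15 + 17) + 728)*1524 = ((14 - (-15 + 17)) + 728)*1524 = ((14 - 1*2) + 728)*1524 = ((14 - 2) + 728)*1524 = (12 + 728)*1524 = 740*1524 = 1127760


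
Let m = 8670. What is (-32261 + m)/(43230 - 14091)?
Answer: -23591/29139 ≈ -0.80960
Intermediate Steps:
(-32261 + m)/(43230 - 14091) = (-32261 + 8670)/(43230 - 14091) = -23591/29139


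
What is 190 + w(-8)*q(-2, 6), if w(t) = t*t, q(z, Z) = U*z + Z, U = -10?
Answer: 1854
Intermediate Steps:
q(z, Z) = Z - 10*z (q(z, Z) = -10*z + Z = Z - 10*z)
w(t) = t²
190 + w(-8)*q(-2, 6) = 190 + (-8)²*(6 - 10*(-2)) = 190 + 64*(6 + 20) = 190 + 64*26 = 190 + 1664 = 1854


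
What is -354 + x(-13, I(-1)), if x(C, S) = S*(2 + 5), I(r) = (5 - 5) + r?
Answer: -361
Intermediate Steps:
I(r) = r (I(r) = 0 + r = r)
x(C, S) = 7*S (x(C, S) = S*7 = 7*S)
-354 + x(-13, I(-1)) = -354 + 7*(-1) = -354 - 7 = -361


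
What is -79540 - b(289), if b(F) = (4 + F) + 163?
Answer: -79996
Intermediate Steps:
b(F) = 167 + F
-79540 - b(289) = -79540 - (167 + 289) = -79540 - 1*456 = -79540 - 456 = -79996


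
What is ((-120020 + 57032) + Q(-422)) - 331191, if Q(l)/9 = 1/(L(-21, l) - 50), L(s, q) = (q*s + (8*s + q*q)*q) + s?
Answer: -29591711679228/75071761 ≈ -3.9418e+5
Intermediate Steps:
L(s, q) = s + q*s + q*(q² + 8*s) (L(s, q) = (q*s + (8*s + q²)*q) + s = (q*s + (q² + 8*s)*q) + s = (q*s + q*(q² + 8*s)) + s = s + q*s + q*(q² + 8*s))
Q(l) = 9/(-71 + l³ - 189*l) (Q(l) = 9/((-21 + l³ + 9*l*(-21)) - 50) = 9/((-21 + l³ - 189*l) - 50) = 9/(-71 + l³ - 189*l))
((-120020 + 57032) + Q(-422)) - 331191 = ((-120020 + 57032) + 9/(-71 + (-422)³ - 189*(-422))) - 331191 = (-62988 + 9/(-71 - 75151448 + 79758)) - 331191 = (-62988 + 9/(-75071761)) - 331191 = (-62988 + 9*(-1/75071761)) - 331191 = (-62988 - 9/75071761) - 331191 = -4728620081877/75071761 - 331191 = -29591711679228/75071761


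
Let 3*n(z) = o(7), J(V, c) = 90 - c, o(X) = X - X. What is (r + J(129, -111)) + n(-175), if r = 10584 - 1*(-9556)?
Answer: 20341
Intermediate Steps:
o(X) = 0
n(z) = 0 (n(z) = (⅓)*0 = 0)
r = 20140 (r = 10584 + 9556 = 20140)
(r + J(129, -111)) + n(-175) = (20140 + (90 - 1*(-111))) + 0 = (20140 + (90 + 111)) + 0 = (20140 + 201) + 0 = 20341 + 0 = 20341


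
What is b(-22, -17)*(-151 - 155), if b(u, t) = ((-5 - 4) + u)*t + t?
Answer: -156060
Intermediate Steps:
b(u, t) = t + t*(-9 + u) (b(u, t) = (-9 + u)*t + t = t*(-9 + u) + t = t + t*(-9 + u))
b(-22, -17)*(-151 - 155) = (-17*(-8 - 22))*(-151 - 155) = -17*(-30)*(-306) = 510*(-306) = -156060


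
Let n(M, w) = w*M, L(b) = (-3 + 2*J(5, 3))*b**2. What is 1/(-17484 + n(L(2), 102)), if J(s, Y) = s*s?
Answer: 1/1692 ≈ 0.00059102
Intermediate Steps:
J(s, Y) = s**2
L(b) = 47*b**2 (L(b) = (-3 + 2*5**2)*b**2 = (-3 + 2*25)*b**2 = (-3 + 50)*b**2 = 47*b**2)
n(M, w) = M*w
1/(-17484 + n(L(2), 102)) = 1/(-17484 + (47*2**2)*102) = 1/(-17484 + (47*4)*102) = 1/(-17484 + 188*102) = 1/(-17484 + 19176) = 1/1692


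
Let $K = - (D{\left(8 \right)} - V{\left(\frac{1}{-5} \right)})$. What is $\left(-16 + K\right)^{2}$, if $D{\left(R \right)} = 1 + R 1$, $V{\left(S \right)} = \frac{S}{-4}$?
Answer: $\frac{249001}{400} \approx 622.5$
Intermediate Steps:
$V{\left(S \right)} = - \frac{S}{4}$ ($V{\left(S \right)} = S \left(- \frac{1}{4}\right) = - \frac{S}{4}$)
$D{\left(R \right)} = 1 + R$
$K = - \frac{179}{20}$ ($K = - (\left(1 + 8\right) - - \frac{1}{4 \left(-5\right)}) = - (9 - \left(- \frac{1}{4}\right) \left(- \frac{1}{5}\right)) = - (9 - \frac{1}{20}) = \left(-1\right) \frac{179}{20} = - \frac{179}{20} \approx -8.95$)
$\left(-16 + K\right)^{2} = \left(-16 - \frac{179}{20}\right)^{2} = \left(- \frac{499}{20}\right)^{2} = \frac{249001}{400}$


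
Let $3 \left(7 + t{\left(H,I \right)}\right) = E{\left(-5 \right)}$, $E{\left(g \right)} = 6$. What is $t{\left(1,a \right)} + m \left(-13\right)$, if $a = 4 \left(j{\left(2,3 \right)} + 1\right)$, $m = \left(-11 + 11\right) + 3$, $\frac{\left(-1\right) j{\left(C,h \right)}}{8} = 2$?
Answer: $-44$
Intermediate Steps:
$j{\left(C,h \right)} = -16$ ($j{\left(C,h \right)} = \left(-8\right) 2 = -16$)
$m = 3$ ($m = 0 + 3 = 3$)
$a = -60$ ($a = 4 \left(-16 + 1\right) = 4 \left(-15\right) = -60$)
$t{\left(H,I \right)} = -5$ ($t{\left(H,I \right)} = -7 + \frac{1}{3} \cdot 6 = -7 + 2 = -5$)
$t{\left(1,a \right)} + m \left(-13\right) = -5 + 3 \left(-13\right) = -5 - 39 = -44$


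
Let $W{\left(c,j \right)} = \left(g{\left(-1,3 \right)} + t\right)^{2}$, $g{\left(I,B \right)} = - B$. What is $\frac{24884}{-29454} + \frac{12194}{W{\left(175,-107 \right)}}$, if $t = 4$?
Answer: $\frac{179568596}{14727} \approx 12193.0$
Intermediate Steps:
$W{\left(c,j \right)} = 1$ ($W{\left(c,j \right)} = \left(\left(-1\right) 3 + 4\right)^{2} = \left(-3 + 4\right)^{2} = 1^{2} = 1$)
$\frac{24884}{-29454} + \frac{12194}{W{\left(175,-107 \right)}} = \frac{24884}{-29454} + \frac{12194}{1} = 24884 \left(- \frac{1}{29454}\right) + 12194 \cdot 1 = - \frac{12442}{14727} + 12194 = \frac{179568596}{14727}$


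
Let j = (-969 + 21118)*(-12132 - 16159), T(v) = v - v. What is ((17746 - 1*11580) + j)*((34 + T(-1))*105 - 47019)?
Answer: 24767198406657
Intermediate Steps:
T(v) = 0
j = -570035359 (j = 20149*(-28291) = -570035359)
((17746 - 1*11580) + j)*((34 + T(-1))*105 - 47019) = ((17746 - 1*11580) - 570035359)*((34 + 0)*105 - 47019) = ((17746 - 11580) - 570035359)*(34*105 - 47019) = (6166 - 570035359)*(3570 - 47019) = -570029193*(-43449) = 24767198406657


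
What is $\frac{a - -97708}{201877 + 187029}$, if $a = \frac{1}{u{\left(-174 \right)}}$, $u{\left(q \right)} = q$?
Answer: $\frac{17001191}{67669644} \approx 0.25124$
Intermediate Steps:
$a = - \frac{1}{174}$ ($a = \frac{1}{-174} = - \frac{1}{174} \approx -0.0057471$)
$\frac{a - -97708}{201877 + 187029} = \frac{- \frac{1}{174} - -97708}{201877 + 187029} = \frac{- \frac{1}{174} + 97708}{388906} = \frac{17001191}{174} \cdot \frac{1}{388906} = \frac{17001191}{67669644}$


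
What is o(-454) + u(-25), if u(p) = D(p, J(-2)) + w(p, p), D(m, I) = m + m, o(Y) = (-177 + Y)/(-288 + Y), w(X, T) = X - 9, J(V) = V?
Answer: -61697/742 ≈ -83.150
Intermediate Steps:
w(X, T) = -9 + X
o(Y) = (-177 + Y)/(-288 + Y)
D(m, I) = 2*m
u(p) = -9 + 3*p (u(p) = 2*p + (-9 + p) = -9 + 3*p)
o(-454) + u(-25) = (-177 - 454)/(-288 - 454) + (-9 + 3*(-25)) = -631/(-742) + (-9 - 75) = -1/742*(-631) - 84 = 631/742 - 84 = -61697/742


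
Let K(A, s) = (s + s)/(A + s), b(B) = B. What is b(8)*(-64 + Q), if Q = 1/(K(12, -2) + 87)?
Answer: -221656/433 ≈ -511.91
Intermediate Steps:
K(A, s) = 2*s/(A + s) (K(A, s) = (2*s)/(A + s) = 2*s/(A + s))
Q = 5/433 (Q = 1/(2*(-2)/(12 - 2) + 87) = 1/(2*(-2)/10 + 87) = 1/(2*(-2)*(⅒) + 87) = 1/(-⅖ + 87) = 1/(433/5) = 5/433 ≈ 0.011547)
b(8)*(-64 + Q) = 8*(-64 + 5/433) = 8*(-27707/433) = -221656/433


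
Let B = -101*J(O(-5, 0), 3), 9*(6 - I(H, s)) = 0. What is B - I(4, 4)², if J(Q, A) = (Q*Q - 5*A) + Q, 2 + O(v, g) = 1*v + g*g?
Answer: -2763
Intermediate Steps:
O(v, g) = -2 + v + g² (O(v, g) = -2 + (1*v + g*g) = -2 + (v + g²) = -2 + v + g²)
I(H, s) = 6 (I(H, s) = 6 - ⅑*0 = 6 + 0 = 6)
J(Q, A) = Q + Q² - 5*A (J(Q, A) = (Q² - 5*A) + Q = Q + Q² - 5*A)
B = -2727 (B = -101*((-2 - 5 + 0²) + (-2 - 5 + 0²)² - 5*3) = -101*((-2 - 5 + 0) + (-2 - 5 + 0)² - 15) = -101*(-7 + (-7)² - 15) = -101*(-7 + 49 - 15) = -101*27 = -2727)
B - I(4, 4)² = -2727 - 1*6² = -2727 - 1*36 = -2727 - 36 = -2763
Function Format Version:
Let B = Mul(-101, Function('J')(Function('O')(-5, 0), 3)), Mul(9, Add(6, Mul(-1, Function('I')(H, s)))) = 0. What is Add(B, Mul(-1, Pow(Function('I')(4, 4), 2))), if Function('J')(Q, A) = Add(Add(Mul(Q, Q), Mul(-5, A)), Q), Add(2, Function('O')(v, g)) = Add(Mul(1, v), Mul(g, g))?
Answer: -2763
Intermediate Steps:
Function('O')(v, g) = Add(-2, v, Pow(g, 2)) (Function('O')(v, g) = Add(-2, Add(Mul(1, v), Mul(g, g))) = Add(-2, Add(v, Pow(g, 2))) = Add(-2, v, Pow(g, 2)))
Function('I')(H, s) = 6 (Function('I')(H, s) = Add(6, Mul(Rational(-1, 9), 0)) = Add(6, 0) = 6)
Function('J')(Q, A) = Add(Q, Pow(Q, 2), Mul(-5, A)) (Function('J')(Q, A) = Add(Add(Pow(Q, 2), Mul(-5, A)), Q) = Add(Q, Pow(Q, 2), Mul(-5, A)))
B = -2727 (B = Mul(-101, Add(Add(-2, -5, Pow(0, 2)), Pow(Add(-2, -5, Pow(0, 2)), 2), Mul(-5, 3))) = Mul(-101, Add(Add(-2, -5, 0), Pow(Add(-2, -5, 0), 2), -15)) = Mul(-101, Add(-7, Pow(-7, 2), -15)) = Mul(-101, Add(-7, 49, -15)) = Mul(-101, 27) = -2727)
Add(B, Mul(-1, Pow(Function('I')(4, 4), 2))) = Add(-2727, Mul(-1, Pow(6, 2))) = Add(-2727, Mul(-1, 36)) = Add(-2727, -36) = -2763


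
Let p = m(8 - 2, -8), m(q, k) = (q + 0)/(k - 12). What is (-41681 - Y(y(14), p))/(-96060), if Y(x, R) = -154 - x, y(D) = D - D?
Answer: 41527/96060 ≈ 0.43230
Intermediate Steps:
m(q, k) = q/(-12 + k)
p = -3/10 (p = (8 - 2)/(-12 - 8) = 6/(-20) = 6*(-1/20) = -3/10 ≈ -0.30000)
y(D) = 0
(-41681 - Y(y(14), p))/(-96060) = (-41681 - (-154 - 1*0))/(-96060) = (-41681 - (-154 + 0))*(-1/96060) = (-41681 - 1*(-154))*(-1/96060) = (-41681 + 154)*(-1/96060) = -41527*(-1/96060) = 41527/96060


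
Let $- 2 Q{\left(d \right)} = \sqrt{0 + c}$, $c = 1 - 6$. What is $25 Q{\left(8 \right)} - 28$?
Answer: $-28 - \frac{25 i \sqrt{5}}{2} \approx -28.0 - 27.951 i$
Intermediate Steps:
$c = -5$ ($c = 1 - 6 = -5$)
$Q{\left(d \right)} = - \frac{i \sqrt{5}}{2}$ ($Q{\left(d \right)} = - \frac{\sqrt{0 - 5}}{2} = - \frac{\sqrt{-5}}{2} = - \frac{i \sqrt{5}}{2}$)
$25 Q{\left(8 \right)} - 28 = 25 \left(- \frac{i \sqrt{5}}{2}\right) - 28 = - \frac{25 i \sqrt{5}}{2} - 28 = -28 - \frac{25 i \sqrt{5}}{2}$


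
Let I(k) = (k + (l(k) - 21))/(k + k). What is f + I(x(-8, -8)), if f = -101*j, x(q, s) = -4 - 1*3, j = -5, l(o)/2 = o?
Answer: 508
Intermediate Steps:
l(o) = 2*o
x(q, s) = -7 (x(q, s) = -4 - 3 = -7)
f = 505 (f = -101*(-5) = 505)
I(k) = (-21 + 3*k)/(2*k) (I(k) = (k + (2*k - 21))/(k + k) = (k + (-21 + 2*k))/((2*k)) = (-21 + 3*k)*(1/(2*k)) = (-21 + 3*k)/(2*k))
f + I(x(-8, -8)) = 505 + (3/2)*(-7 - 7)/(-7) = 505 + (3/2)*(-⅐)*(-14) = 505 + 3 = 508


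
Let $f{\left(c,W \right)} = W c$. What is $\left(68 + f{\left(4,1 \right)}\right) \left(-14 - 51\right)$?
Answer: $-4680$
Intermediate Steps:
$\left(68 + f{\left(4,1 \right)}\right) \left(-14 - 51\right) = \left(68 + 1 \cdot 4\right) \left(-14 - 51\right) = \left(68 + 4\right) \left(-14 - 51\right) = 72 \left(-65\right) = -4680$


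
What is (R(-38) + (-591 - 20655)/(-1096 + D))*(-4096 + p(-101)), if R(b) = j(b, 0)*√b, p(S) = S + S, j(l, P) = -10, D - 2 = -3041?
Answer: -91315308/4135 + 42980*I*√38 ≈ -22084.0 + 2.6495e+5*I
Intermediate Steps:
D = -3039 (D = 2 - 3041 = -3039)
p(S) = 2*S
R(b) = -10*√b
(R(-38) + (-591 - 20655)/(-1096 + D))*(-4096 + p(-101)) = (-10*I*√38 + (-591 - 20655)/(-1096 - 3039))*(-4096 + 2*(-101)) = (-10*I*√38 - 21246/(-4135))*(-4096 - 202) = (-10*I*√38 - 21246*(-1/4135))*(-4298) = (-10*I*√38 + 21246/4135)*(-4298) = (21246/4135 - 10*I*√38)*(-4298) = -91315308/4135 + 42980*I*√38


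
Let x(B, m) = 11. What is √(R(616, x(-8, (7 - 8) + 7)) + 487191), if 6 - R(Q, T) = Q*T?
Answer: √480421 ≈ 693.12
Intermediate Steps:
R(Q, T) = 6 - Q*T
√(R(616, x(-8, (7 - 8) + 7)) + 487191) = √((6 - 1*616*11) + 487191) = √((6 - 6776) + 487191) = √(-6770 + 487191) = √480421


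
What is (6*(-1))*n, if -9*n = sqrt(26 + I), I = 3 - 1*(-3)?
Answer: 8*sqrt(2)/3 ≈ 3.7712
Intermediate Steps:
I = 6 (I = 3 + 3 = 6)
n = -4*sqrt(2)/9 (n = -sqrt(26 + 6)/9 = -4*sqrt(2)/9 ≈ -0.62854)
(6*(-1))*n = (6*(-1))*(-4*sqrt(2)/9) = -(-8)*sqrt(2)/3 = 8*sqrt(2)/3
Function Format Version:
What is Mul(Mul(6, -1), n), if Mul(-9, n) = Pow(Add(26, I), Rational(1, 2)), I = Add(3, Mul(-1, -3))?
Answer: Mul(Rational(8, 3), Pow(2, Rational(1, 2))) ≈ 3.7712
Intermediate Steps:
I = 6 (I = Add(3, 3) = 6)
n = Mul(Rational(-4, 9), Pow(2, Rational(1, 2))) (n = Mul(Rational(-1, 9), Pow(Add(26, 6), Rational(1, 2))) = Mul(Rational(-1, 9), Pow(32, Rational(1, 2))) = Mul(Rational(-1, 9), Mul(4, Pow(2, Rational(1, 2)))) = Mul(Rational(-4, 9), Pow(2, Rational(1, 2))) ≈ -0.62854)
Mul(Mul(6, -1), n) = Mul(Mul(6, -1), Mul(Rational(-4, 9), Pow(2, Rational(1, 2)))) = Mul(-6, Mul(Rational(-4, 9), Pow(2, Rational(1, 2)))) = Mul(Rational(8, 3), Pow(2, Rational(1, 2)))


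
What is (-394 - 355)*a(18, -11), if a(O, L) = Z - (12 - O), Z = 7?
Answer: -9737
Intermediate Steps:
a(O, L) = -5 + O (a(O, L) = 7 - (12 - O) = 7 + (-12 + O) = -5 + O)
(-394 - 355)*a(18, -11) = (-394 - 355)*(-5 + 18) = -749*13 = -9737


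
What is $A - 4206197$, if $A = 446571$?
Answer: $-3759626$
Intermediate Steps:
$A - 4206197 = 446571 - 4206197 = -3759626$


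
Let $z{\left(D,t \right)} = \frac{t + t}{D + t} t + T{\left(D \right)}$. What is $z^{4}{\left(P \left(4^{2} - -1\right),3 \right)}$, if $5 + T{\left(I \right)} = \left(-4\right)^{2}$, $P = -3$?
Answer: $\frac{52200625}{4096} \approx 12744.0$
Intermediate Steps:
$T{\left(I \right)} = 11$ ($T{\left(I \right)} = -5 + \left(-4\right)^{2} = -5 + 16 = 11$)
$z{\left(D,t \right)} = 11 + \frac{2 t^{2}}{D + t}$ ($z{\left(D,t \right)} = \frac{t + t}{D + t} t + 11 = \frac{2 t}{D + t} t + 11 = \frac{2 t^{2}}{D + t} + 11 = 11 + \frac{2 t^{2}}{D + t}$)
$z^{4}{\left(P \left(4^{2} - -1\right),3 \right)} = \left(\frac{2 \cdot 3^{2} + 11 \left(- 3 \left(4^{2} - -1\right)\right) + 11 \cdot 3}{- 3 \left(4^{2} - -1\right) + 3}\right)^{4} = \left(\frac{2 \cdot 9 + 11 \left(- 3 \left(16 + 1\right)\right) + 33}{- 3 \left(16 + 1\right) + 3}\right)^{4} = \left(\frac{18 + 11 \left(\left(-3\right) 17\right) + 33}{\left(-3\right) 17 + 3}\right)^{4} = \left(\frac{18 + 11 \left(-51\right) + 33}{-51 + 3}\right)^{4} = \left(\frac{18 - 561 + 33}{-48}\right)^{4} = \left(\left(- \frac{1}{48}\right) \left(-510\right)\right)^{4} = \left(\frac{85}{8}\right)^{4} = \frac{52200625}{4096}$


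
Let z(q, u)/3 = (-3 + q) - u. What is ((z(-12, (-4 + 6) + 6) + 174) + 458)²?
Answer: 316969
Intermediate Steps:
z(q, u) = -9 - 3*u + 3*q (z(q, u) = 3*((-3 + q) - u) = 3*(-3 + q - u) = -9 - 3*u + 3*q)
((z(-12, (-4 + 6) + 6) + 174) + 458)² = (((-9 - 3*((-4 + 6) + 6) + 3*(-12)) + 174) + 458)² = (((-9 - 3*(2 + 6) - 36) + 174) + 458)² = (((-9 - 3*8 - 36) + 174) + 458)² = (((-9 - 24 - 36) + 174) + 458)² = ((-69 + 174) + 458)² = (105 + 458)² = 563² = 316969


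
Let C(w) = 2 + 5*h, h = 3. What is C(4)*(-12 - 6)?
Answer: -306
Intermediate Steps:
C(w) = 17 (C(w) = 2 + 5*3 = 2 + 15 = 17)
C(4)*(-12 - 6) = 17*(-12 - 6) = 17*(-18) = -306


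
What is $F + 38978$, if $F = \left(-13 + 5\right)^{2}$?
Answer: $39042$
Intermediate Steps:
$F = 64$ ($F = \left(-8\right)^{2} = 64$)
$F + 38978 = 64 + 38978 = 39042$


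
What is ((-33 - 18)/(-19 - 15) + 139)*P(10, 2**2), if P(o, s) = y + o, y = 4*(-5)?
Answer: -1405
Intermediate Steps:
y = -20
P(o, s) = -20 + o
((-33 - 18)/(-19 - 15) + 139)*P(10, 2**2) = ((-33 - 18)/(-19 - 15) + 139)*(-20 + 10) = (-51/(-34) + 139)*(-10) = (-51*(-1/34) + 139)*(-10) = (3/2 + 139)*(-10) = (281/2)*(-10) = -1405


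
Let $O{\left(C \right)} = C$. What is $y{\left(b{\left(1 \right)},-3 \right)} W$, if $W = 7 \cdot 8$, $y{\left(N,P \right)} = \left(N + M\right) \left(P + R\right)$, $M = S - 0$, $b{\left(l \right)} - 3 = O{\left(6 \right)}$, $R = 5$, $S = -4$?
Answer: $560$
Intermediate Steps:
$b{\left(l \right)} = 9$ ($b{\left(l \right)} = 3 + 6 = 9$)
$M = -4$ ($M = -4 - 0 = -4 + 0 = -4$)
$y{\left(N,P \right)} = \left(-4 + N\right) \left(5 + P\right)$ ($y{\left(N,P \right)} = \left(N - 4\right) \left(P + 5\right) = \left(-4 + N\right) \left(5 + P\right)$)
$W = 56$
$y{\left(b{\left(1 \right)},-3 \right)} W = \left(-20 - -12 + 5 \cdot 9 + 9 \left(-3\right)\right) 56 = \left(-20 + 12 + 45 - 27\right) 56 = 10 \cdot 56 = 560$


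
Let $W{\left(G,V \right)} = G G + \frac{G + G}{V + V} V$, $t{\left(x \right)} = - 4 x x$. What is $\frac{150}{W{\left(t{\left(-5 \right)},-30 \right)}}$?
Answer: $\frac{1}{66} \approx 0.015152$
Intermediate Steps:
$t{\left(x \right)} = - 4 x^{2}$
$W{\left(G,V \right)} = G + G^{2}$ ($W{\left(G,V \right)} = G^{2} + \frac{2 G}{2 V} V = G^{2} + 2 G \frac{1}{2 V} V = G^{2} + \frac{G}{V} V = G^{2} + G = G + G^{2}$)
$\frac{150}{W{\left(t{\left(-5 \right)},-30 \right)}} = \frac{150}{- 4 \left(-5\right)^{2} \left(1 - 4 \left(-5\right)^{2}\right)} = \frac{150}{\left(-4\right) 25 \left(1 - 100\right)} = \frac{150}{\left(-100\right) \left(1 - 100\right)} = \frac{150}{\left(-100\right) \left(-99\right)} = \frac{150}{9900} = 150 \cdot \frac{1}{9900} = \frac{1}{66}$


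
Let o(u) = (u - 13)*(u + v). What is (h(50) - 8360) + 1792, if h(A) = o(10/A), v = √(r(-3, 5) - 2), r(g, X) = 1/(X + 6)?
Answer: -164264/25 - 64*I*√231/55 ≈ -6570.6 - 17.686*I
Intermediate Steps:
r(g, X) = 1/(6 + X)
v = I*√231/11 (v = √(1/(6 + 5) - 2) = √(1/11 - 2) = √(-21/11) = I*√231/11 ≈ 1.3817*I)
o(u) = (-13 + u)*(u + I*√231/11) (o(u) = (u - 13)*(u + I*√231/11) = (-13 + u)*(u + I*√231/11))
h(A) = -130/A + 100/A² - 13*I*√231/11 + 10*I*√231/(11*A) (h(A) = (10/A)² - 130/A - 13*I*√231/11 + I*(10/A)*√231/11 = 100/A² - 130/A - 13*I*√231/11 + 10*I*√231/(11*A) = -130/A + 100/A² - 13*I*√231/11 + 10*I*√231/(11*A))
(h(50) - 8360) + 1792 = ((1/11)*(1100 + 10*50*(-143 + I*√231) - 13*I*√231*50²)/50² - 8360) + 1792 = ((1/11)*(1/2500)*(1100 + (-71500 + 500*I*√231) - 13*I*√231*2500) - 8360) + 1792 = ((1/11)*(1/2500)*(1100 + (-71500 + 500*I*√231) - 32500*I*√231) - 8360) + 1792 = ((1/11)*(1/2500)*(-70400 - 32000*I*√231) - 8360) + 1792 = ((-64/25 - 64*I*√231/55) - 8360) + 1792 = (-209064/25 - 64*I*√231/55) + 1792 = -164264/25 - 64*I*√231/55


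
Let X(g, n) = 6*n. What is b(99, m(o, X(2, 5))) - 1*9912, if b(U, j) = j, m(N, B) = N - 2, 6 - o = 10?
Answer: -9918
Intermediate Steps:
o = -4 (o = 6 - 1*10 = 6 - 10 = -4)
m(N, B) = -2 + N
b(99, m(o, X(2, 5))) - 1*9912 = (-2 - 4) - 1*9912 = -6 - 9912 = -9918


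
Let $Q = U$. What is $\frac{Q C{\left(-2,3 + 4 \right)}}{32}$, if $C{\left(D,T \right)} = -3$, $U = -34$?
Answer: $\frac{51}{16} \approx 3.1875$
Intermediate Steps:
$Q = -34$
$\frac{Q C{\left(-2,3 + 4 \right)}}{32} = \frac{\left(-34\right) \left(-3\right)}{32} = 102 \cdot \frac{1}{32} = \frac{51}{16}$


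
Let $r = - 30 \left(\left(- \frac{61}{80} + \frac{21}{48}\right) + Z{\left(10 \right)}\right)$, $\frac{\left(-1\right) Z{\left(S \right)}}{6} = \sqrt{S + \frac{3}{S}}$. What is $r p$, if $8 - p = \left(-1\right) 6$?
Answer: $\frac{273}{2} + 252 \sqrt{1030} \approx 8224.1$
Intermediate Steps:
$Z{\left(S \right)} = - 6 \sqrt{S + \frac{3}{S}}$
$p = 14$ ($p = 8 - \left(-1\right) 6 = 8 - -6 = 8 + 6 = 14$)
$r = \frac{39}{4} + 18 \sqrt{1030}$ ($r = - 30 \left(\left(- \frac{61}{80} + \frac{21}{48}\right) - 6 \sqrt{10 + \frac{3}{10}}\right) = - 30 \left(\left(\left(-61\right) \frac{1}{80} + 21 \cdot \frac{1}{48}\right) - 6 \sqrt{10 + 3 \cdot \frac{1}{10}}\right) = - 30 \left(\left(- \frac{61}{80} + \frac{7}{16}\right) - 6 \sqrt{10 + \frac{3}{10}}\right) = - 30 \left(- \frac{13}{40} - 6 \sqrt{\frac{103}{10}}\right) = - 30 \left(- \frac{13}{40} - 6 \frac{\sqrt{1030}}{10}\right) = - 30 \left(- \frac{13}{40} - \frac{3 \sqrt{1030}}{5}\right) = \frac{39}{4} + 18 \sqrt{1030} \approx 587.44$)
$r p = \left(\frac{39}{4} + 18 \sqrt{1030}\right) 14 = \frac{273}{2} + 252 \sqrt{1030}$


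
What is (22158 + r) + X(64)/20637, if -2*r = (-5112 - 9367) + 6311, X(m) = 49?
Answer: 541556203/20637 ≈ 26242.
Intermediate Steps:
r = 4084 (r = -((-5112 - 9367) + 6311)/2 = -(-14479 + 6311)/2 = -½*(-8168) = 4084)
(22158 + r) + X(64)/20637 = (22158 + 4084) + 49/20637 = 26242 + 49*(1/20637) = 26242 + 49/20637 = 541556203/20637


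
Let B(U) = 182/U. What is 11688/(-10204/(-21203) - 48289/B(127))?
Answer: -165213776/476299797 ≈ -0.34687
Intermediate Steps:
11688/(-10204/(-21203) - 48289/B(127)) = 11688/(-10204/(-21203) - 48289/(182/127)) = 11688/(-10204*(-1/21203) - 48289/(182*(1/127))) = 11688/(10204/21203 - 48289/182/127) = 11688/(10204/21203 - 48289*127/182) = 11688/(10204/21203 - 6132703/182) = 11688/(-1428899391/42406) = 11688*(-42406/1428899391) = -165213776/476299797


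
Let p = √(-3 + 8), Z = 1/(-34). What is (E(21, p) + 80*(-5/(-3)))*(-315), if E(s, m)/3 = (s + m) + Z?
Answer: -2101785/34 - 945*√5 ≈ -63930.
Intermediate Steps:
Z = -1/34 ≈ -0.029412
p = √5 ≈ 2.2361
E(s, m) = -3/34 + 3*m + 3*s (E(s, m) = 3*((s + m) - 1/34) = 3*((m + s) - 1/34) = 3*(-1/34 + m + s) = -3/34 + 3*m + 3*s)
(E(21, p) + 80*(-5/(-3)))*(-315) = ((-3/34 + 3*√5 + 3*21) + 80*(-5/(-3)))*(-315) = ((-3/34 + 3*√5 + 63) + 80*(-5*(-⅓)))*(-315) = ((2139/34 + 3*√5) + 80*(5/3))*(-315) = ((2139/34 + 3*√5) + 400/3)*(-315) = (20017/102 + 3*√5)*(-315) = -2101785/34 - 945*√5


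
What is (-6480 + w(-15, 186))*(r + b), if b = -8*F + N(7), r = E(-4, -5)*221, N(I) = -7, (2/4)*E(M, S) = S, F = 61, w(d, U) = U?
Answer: 17025270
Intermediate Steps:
E(M, S) = 2*S
r = -2210 (r = (2*(-5))*221 = -10*221 = -2210)
b = -495 (b = -8*61 - 7 = -488 - 7 = -495)
(-6480 + w(-15, 186))*(r + b) = (-6480 + 186)*(-2210 - 495) = -6294*(-2705) = 17025270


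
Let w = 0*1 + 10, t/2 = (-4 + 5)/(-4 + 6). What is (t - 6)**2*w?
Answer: 250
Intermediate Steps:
t = 1 (t = 2*((-4 + 5)/(-4 + 6)) = 2*(1/2) = 1)
w = 10 (w = 0 + 10 = 10)
(t - 6)**2*w = (1 - 6)**2*10 = (-5)**2*10 = 25*10 = 250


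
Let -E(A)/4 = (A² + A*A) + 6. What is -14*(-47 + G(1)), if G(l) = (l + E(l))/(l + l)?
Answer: 875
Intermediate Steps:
E(A) = -24 - 8*A² (E(A) = -4*((A² + A*A) + 6) = -4*((A² + A²) + 6) = -4*(2*A² + 6) = -4*(6 + 2*A²) = -24 - 8*A²)
G(l) = (-24 + l - 8*l²)/(2*l) (G(l) = (l + (-24 - 8*l²))/(l + l) = (-24 + l - 8*l²)/((2*l)) = (-24 + l - 8*l²)*(1/(2*l)) = (-24 + l - 8*l²)/(2*l))
-14*(-47 + G(1)) = -14*(-47 + (½ - 12/1 - 4*1)) = -14*(-47 + (½ - 12*1 - 4)) = -14*(-47 + (½ - 12 - 4)) = -14*(-47 - 31/2) = -14*(-125/2) = 875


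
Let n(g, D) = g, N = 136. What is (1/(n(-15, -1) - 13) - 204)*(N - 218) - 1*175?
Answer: 231783/14 ≈ 16556.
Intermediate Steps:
(1/(n(-15, -1) - 13) - 204)*(N - 218) - 1*175 = (1/(-15 - 13) - 204)*(136 - 218) - 1*175 = (1/(-28) - 204)*(-82) - 175 = (-1/28 - 204)*(-82) - 175 = -5713/28*(-82) - 175 = 234233/14 - 175 = 231783/14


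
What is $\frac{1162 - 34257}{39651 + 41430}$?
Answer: $- \frac{33095}{81081} \approx -0.40817$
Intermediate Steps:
$\frac{1162 - 34257}{39651 + 41430} = - \frac{33095}{81081}$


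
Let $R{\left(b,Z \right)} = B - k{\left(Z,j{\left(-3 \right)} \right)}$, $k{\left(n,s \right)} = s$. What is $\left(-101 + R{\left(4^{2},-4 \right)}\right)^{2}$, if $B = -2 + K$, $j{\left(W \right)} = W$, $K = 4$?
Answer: $9216$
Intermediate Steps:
$B = 2$ ($B = -2 + 4 = 2$)
$R{\left(b,Z \right)} = 5$ ($R{\left(b,Z \right)} = 2 - -3 = 2 + 3 = 5$)
$\left(-101 + R{\left(4^{2},-4 \right)}\right)^{2} = \left(-101 + 5\right)^{2} = \left(-96\right)^{2} = 9216$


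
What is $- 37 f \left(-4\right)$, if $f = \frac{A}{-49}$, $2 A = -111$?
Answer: $\frac{8214}{49} \approx 167.63$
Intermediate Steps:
$A = - \frac{111}{2}$ ($A = \frac{1}{2} \left(-111\right) = - \frac{111}{2} \approx -55.5$)
$f = \frac{111}{98}$ ($f = - \frac{111}{2 \left(-49\right)} = \left(- \frac{111}{2}\right) \left(- \frac{1}{49}\right) = \frac{111}{98} \approx 1.1327$)
$- 37 f \left(-4\right) = - 37 \cdot \frac{111}{98} \left(-4\right) = \left(-37\right) \left(- \frac{222}{49}\right) = \frac{8214}{49}$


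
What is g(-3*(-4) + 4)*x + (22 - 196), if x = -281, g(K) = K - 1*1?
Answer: -4389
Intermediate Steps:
g(K) = -1 + K (g(K) = K - 1 = -1 + K)
g(-3*(-4) + 4)*x + (22 - 196) = (-1 + (-3*(-4) + 4))*(-281) + (22 - 196) = (-1 + (12 + 4))*(-281) - 174 = (-1 + 16)*(-281) - 174 = 15*(-281) - 174 = -4215 - 174 = -4389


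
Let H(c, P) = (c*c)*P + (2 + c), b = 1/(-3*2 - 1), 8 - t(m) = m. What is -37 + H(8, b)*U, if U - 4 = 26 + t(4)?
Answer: -55/7 ≈ -7.8571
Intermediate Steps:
t(m) = 8 - m
b = -⅐ (b = 1/(-6 - 1) = 1/(-7) = -⅐ ≈ -0.14286)
U = 34 (U = 4 + (26 + (8 - 1*4)) = 4 + (26 + (8 - 4)) = 4 + (26 + 4) = 4 + 30 = 34)
H(c, P) = 2 + c + P*c² (H(c, P) = c²*P + (2 + c) = P*c² + (2 + c) = 2 + c + P*c²)
-37 + H(8, b)*U = -37 + (2 + 8 - ⅐*8²)*34 = -37 + (2 + 8 - ⅐*64)*34 = -37 + (2 + 8 - 64/7)*34 = -37 + (6/7)*34 = -37 + 204/7 = -55/7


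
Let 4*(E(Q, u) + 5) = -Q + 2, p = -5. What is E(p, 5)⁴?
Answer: 28561/256 ≈ 111.57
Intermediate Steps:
E(Q, u) = -9/2 - Q/4 (E(Q, u) = -5 + (-Q + 2)/4 = -5 + (2 - Q)/4 = -5 + (½ - Q/4) = -9/2 - Q/4)
E(p, 5)⁴ = (-9/2 - ¼*(-5))⁴ = (-9/2 + 5/4)⁴ = (-13/4)⁴ = 28561/256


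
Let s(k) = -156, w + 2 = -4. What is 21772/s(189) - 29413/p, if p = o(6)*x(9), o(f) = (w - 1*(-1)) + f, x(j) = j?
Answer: -398698/117 ≈ -3407.7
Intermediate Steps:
w = -6 (w = -2 - 4 = -6)
o(f) = -5 + f (o(f) = (-6 - 1*(-1)) + f = (-6 + 1) + f = -5 + f)
p = 9 (p = (-5 + 6)*9 = 1*9 = 9)
21772/s(189) - 29413/p = 21772/(-156) - 29413/9 = 21772*(-1/156) - 29413*1/9 = -5443/39 - 29413/9 = -398698/117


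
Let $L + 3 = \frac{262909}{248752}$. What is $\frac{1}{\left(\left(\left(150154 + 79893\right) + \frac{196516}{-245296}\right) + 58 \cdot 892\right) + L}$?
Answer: $\frac{3813616912}{1074601948886987} \approx 3.5489 \cdot 10^{-6}$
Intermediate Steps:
$L = - \frac{483347}{248752}$ ($L = -3 + \frac{262909}{248752} = - \frac{483347}{248752} \approx -1.9431$)
$\frac{1}{\left(\left(\left(150154 + 79893\right) + \frac{196516}{-245296}\right) + 58 \cdot 892\right) + L} = \frac{1}{\left(\left(\left(150154 + 79893\right) + \frac{196516}{-245296}\right) + 58 \cdot 892\right) - \frac{483347}{248752}} = \frac{1}{\left(\left(230047 + 196516 \left(- \frac{1}{245296}\right)\right) + 51736\right) - \frac{483347}{248752}} = \frac{1}{\left(\left(230047 - \frac{49129}{61324}\right) + 51736\right) - \frac{483347}{248752}} = \frac{1}{\left(\frac{14107353099}{61324} + 51736\right) - \frac{483347}{248752}} = \frac{1}{\frac{17280011563}{61324} - \frac{483347}{248752}} = \frac{1}{\frac{1074601948886987}{3813616912}} = \frac{3813616912}{1074601948886987}$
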